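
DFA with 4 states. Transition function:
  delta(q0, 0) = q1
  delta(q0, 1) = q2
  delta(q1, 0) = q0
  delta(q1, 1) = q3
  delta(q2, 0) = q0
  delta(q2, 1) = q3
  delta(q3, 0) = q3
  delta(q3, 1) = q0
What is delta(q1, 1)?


Looking up transition function:
delta(q1, 1) in the table
Row: q1, Column: 1
Result: q3

q3


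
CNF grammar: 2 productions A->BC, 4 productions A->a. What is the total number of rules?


CNF allows two rule forms:
  A -> BC (binary): 2 rules
  A -> a (terminal): 4 rules
Total = 2 + 4 = 6

6


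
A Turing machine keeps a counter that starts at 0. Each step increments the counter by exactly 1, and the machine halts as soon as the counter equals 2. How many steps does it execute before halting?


Counter starts at 0. Counting sequence:
  Step 1: counter = 1
  Step 2: counter = 2
Counter reached 2 -> halt
Total steps = 2

2


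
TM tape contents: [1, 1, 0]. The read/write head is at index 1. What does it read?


Tape: [1, 1, 0]
Positions: 0 1 2
Values:    1 1 0
Head at position 1
tape[1] = 1

1


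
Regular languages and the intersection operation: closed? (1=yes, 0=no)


Regular languages are closed under all standard operations:
- Union: Yes (product construction)
- Intersection: Yes (product construction)
- Complement: Yes (swap accept/reject)
- Concatenation: Yes (NFA construction)
Operation: intersection -> Closed

1


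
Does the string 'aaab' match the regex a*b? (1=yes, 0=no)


Pattern: a*b
String: 'aaab'
Pattern requires: zero or more 'a's followed by exactly one 'b'
Found 3 leading 'a's
Remaining: 'b'
Remaining is exactly 'b' -> match
Result: 1

1


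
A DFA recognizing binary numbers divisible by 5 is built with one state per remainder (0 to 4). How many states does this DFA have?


Divisibility by 5 is tracked via the remainder mod 5: 0, 1, ..., 4
The construction assigns one state to each remainder
Number of remainders = 5

5


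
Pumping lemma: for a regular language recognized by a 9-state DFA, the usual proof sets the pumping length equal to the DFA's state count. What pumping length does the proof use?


Pumping lemma for regular languages (standard proof):
Take p = |Q|, the number of DFA states.
Any string of length >= |Q| passes through |Q|+1 states while reading its first |Q| symbols,
so by pigeonhole some state repeats, giving the loop that can be pumped.
Here |Q| = 9
Therefore the proof uses p = 9

9


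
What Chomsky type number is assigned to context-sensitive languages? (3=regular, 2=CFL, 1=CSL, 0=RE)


Chomsky hierarchy levels:
  Type 3: Regular (DFA/NFA/regex)
  Type 2: Context-free (PDA)
  Type 1: Context-sensitive
  Type 0: Recursively enumerable (TM)
'context-sensitive' corresponds to Type 1

1


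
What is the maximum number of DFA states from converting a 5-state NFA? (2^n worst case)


NFA has 5 states
Subset construction: each DFA state = subset of NFA states
Maximum subsets = 2^5
2^5 = 32

32


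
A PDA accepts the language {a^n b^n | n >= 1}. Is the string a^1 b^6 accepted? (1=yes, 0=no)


Language requires equal numbers of a's and b's
PDA pushes for each 'a', pops for each 'b'
Number of a's = 1
Number of b's = 6
1 != 6 -> Reject

0


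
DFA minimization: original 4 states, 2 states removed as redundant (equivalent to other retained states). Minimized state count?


Original DFA: 4 states
Redundant states removed: 2
Minimized states = original - removed
= 4 - 2
= 2

2


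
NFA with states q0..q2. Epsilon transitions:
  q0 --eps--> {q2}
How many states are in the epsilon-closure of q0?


Starting from q0
Initialize closure = {q0}
Follow epsilon from q0 -> add q2
Final closure: {q0, q2}
Size = 2

2


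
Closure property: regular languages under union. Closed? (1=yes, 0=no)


Regular languages are closed under:
- Union (DFA product construction)
- Intersection (DFA product construction)
- Complement (swap accept/reject states)
- Concatenation (NFA construction)
- Kleene star (NFA construction)
union is in this list
Therefore: closed

1


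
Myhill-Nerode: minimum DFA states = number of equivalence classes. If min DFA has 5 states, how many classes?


Myhill-Nerode theorem:
Number of equivalence classes = number of states in minimal DFA
Minimal DFA states = 5
Therefore equivalence classes = 5

5


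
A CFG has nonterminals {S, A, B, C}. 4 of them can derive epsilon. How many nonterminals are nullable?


Nonterminals: {S, A, B, C}
A nonterminal is nullable if it can derive epsilon
Counting nullable nonterminals: 4
Total nullable = 4

4


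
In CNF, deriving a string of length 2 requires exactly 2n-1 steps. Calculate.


Chomsky Normal Form derivation:
String length n = 2
Each step either:
  - Splits a nonterminal into two (n-1 such steps)
  - Converts a nonterminal to terminal (n such steps)
Total = (n-1) + n = 2n - 1
= 2(2) - 1
= 4 - 1
= 3

3


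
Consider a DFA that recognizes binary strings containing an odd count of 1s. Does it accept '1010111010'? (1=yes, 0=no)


DFA has 2 states: q_even (start, accept=no) and q_odd
Processing string '1010111010' character by character:
  Position 0: read '1', 1-count=1 -> q_odd
  Position 1: read '0', 1-count=1 -> q_odd (no change)
  Position 2: read '1', 1-count=2 -> q_even
  Position 3: read '0', 1-count=2 -> q_even (no change)
  Position 4: read '1', 1-count=3 -> q_odd
  Position 5: read '1', 1-count=4 -> q_even
  Position 6: read '1', 1-count=5 -> q_odd
  Position 7: read '0', 1-count=5 -> q_odd (no change)
  Position 8: read '1', 1-count=6 -> q_even
  Position 9: read '0', 1-count=6 -> q_even (no change)
Final state: q_even, total 1s = 6 (even); the DFA requires an odd count -> reject

0


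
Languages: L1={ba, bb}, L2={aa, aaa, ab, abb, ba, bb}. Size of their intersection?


L1 = {ba, bb}
L2 = {aa, aaa, ab, abb, ba, bb}
Checking each string in L1 against L2:
  'ba': in L2? Yes
  'bb': in L2? Yes
Intersection = {ba, bb}
|L1 ∩ L2| = 2

2


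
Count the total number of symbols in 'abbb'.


String: 'abbb'
Counting characters:
  'a' appears 1 time(s)
  'b' appears 3 time(s)
Total length = 1 + 3 = 4

4


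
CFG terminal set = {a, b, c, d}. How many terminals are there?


Terminal symbols: a, b, c, d
Counting each: a (#1), b (#2), c (#3), d (#4)
Total = 4

4


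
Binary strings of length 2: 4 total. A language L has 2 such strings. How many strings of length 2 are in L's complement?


Alphabet: {0,1}
String length: 2
Total strings of length 2 = 2^2 = 4
Strings in L = 2
Complement = total - |L|
= 4 - 2
= 2

2


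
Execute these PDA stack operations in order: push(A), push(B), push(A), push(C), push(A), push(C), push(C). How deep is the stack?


Tracing stack operations:
  push(A) -> stack = [A], depth=1
  push(B) -> stack = [A,B], depth=2
  push(A) -> stack = [A,B,A], depth=3
  push(C) -> stack = [A,B,A,C], depth=4
  push(A) -> stack = [A,B,A,C,A], depth=5
  push(C) -> stack = [A,B,A,C,A,C], depth=6
  push(C) -> stack = [A,B,A,C,A,C,C], depth=7
Final depth = 7

7


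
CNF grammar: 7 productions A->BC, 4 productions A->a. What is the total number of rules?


CNF allows two rule forms:
  A -> BC (binary): 7 rules
  A -> a (terminal): 4 rules
Total = 7 + 4 = 11

11


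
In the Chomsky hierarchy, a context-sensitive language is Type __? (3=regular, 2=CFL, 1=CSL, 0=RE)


Chomsky hierarchy levels:
  Type 3: Regular (DFA/NFA/regex)
  Type 2: Context-free (PDA)
  Type 1: Context-sensitive
  Type 0: Recursively enumerable (TM)
'context-sensitive' corresponds to Type 1

1


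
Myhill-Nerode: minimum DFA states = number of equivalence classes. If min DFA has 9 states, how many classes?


Myhill-Nerode theorem:
Number of equivalence classes = number of states in minimal DFA
Minimal DFA states = 9
Therefore equivalence classes = 9

9


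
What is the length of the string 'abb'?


String: 'abb'
Counting characters:
  'a' appears 1 time(s)
  'b' appears 2 time(s)
Total length = 1 + 2 = 3

3


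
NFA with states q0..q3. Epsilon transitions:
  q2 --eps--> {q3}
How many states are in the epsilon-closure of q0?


Starting from q0
Initialize closure = {q0}
q0 has no outgoing epsilon transitions -> nothing to add
Final closure: {q0}
Size = 1

1


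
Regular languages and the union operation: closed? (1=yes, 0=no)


Regular languages are closed under all standard operations:
- Union: Yes (product construction)
- Intersection: Yes (product construction)
- Complement: Yes (swap accept/reject)
- Concatenation: Yes (NFA construction)
Operation: union -> Closed

1


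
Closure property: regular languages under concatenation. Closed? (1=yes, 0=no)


Regular languages are closed under:
- Union (DFA product construction)
- Intersection (DFA product construction)
- Complement (swap accept/reject states)
- Concatenation (NFA construction)
- Kleene star (NFA construction)
concatenation is in this list
Therefore: closed

1


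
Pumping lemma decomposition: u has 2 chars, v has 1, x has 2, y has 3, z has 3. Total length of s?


|s| = |u| + |v| + |x| + |y| + |z|
= 2 + 1 + 2 + 3 + 3
= 3 + 2 + 6
= 5 + 6
= 11

11


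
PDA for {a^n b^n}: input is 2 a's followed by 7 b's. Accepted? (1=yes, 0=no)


Language requires equal numbers of a's and b's
PDA pushes for each 'a', pops for each 'b'
Number of a's = 2
Number of b's = 7
2 != 7 -> Reject

0


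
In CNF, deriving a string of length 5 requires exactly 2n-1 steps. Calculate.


Chomsky Normal Form derivation:
String length n = 5
Each step either:
  - Splits a nonterminal into two (n-1 such steps)
  - Converts a nonterminal to terminal (n such steps)
Total = (n-1) + n = 2n - 1
= 2(5) - 1
= 10 - 1
= 9

9


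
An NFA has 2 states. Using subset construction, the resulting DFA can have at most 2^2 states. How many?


NFA has 2 states
Subset construction: each DFA state = subset of NFA states
Maximum subsets = 2^2
2^2 = 4

4


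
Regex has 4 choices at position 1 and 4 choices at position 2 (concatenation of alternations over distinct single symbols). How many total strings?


First group: 4 alternatives
Second group: 4 alternatives
Concatenation: each choice from group 1 pairs with each from group 2
Total = 4 x 4 = 16

16


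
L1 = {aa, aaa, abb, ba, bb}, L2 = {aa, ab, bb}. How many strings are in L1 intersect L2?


L1 = {aa, aaa, abb, ba, bb}
L2 = {aa, ab, bb}
Checking each string in L1 against L2:
  'aa': in L2? Yes
  'aaa': in L2? No
  'abb': in L2? No
  'ba': in L2? No
  'bb': in L2? Yes
Intersection = {aa, bb}
|L1 ∩ L2| = 2

2


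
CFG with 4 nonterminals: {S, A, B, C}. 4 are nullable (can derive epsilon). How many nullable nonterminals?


Nonterminals: {S, A, B, C}
A nonterminal is nullable if it can derive epsilon
Counting nullable nonterminals: 4
Total nullable = 4

4


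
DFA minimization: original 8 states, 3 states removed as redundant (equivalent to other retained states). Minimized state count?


Original DFA: 8 states
Redundant states removed: 3
Minimized states = original - removed
= 8 - 3
= 5

5


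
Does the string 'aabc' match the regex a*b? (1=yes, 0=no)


Pattern: a*b
String: 'aabc'
Pattern requires: zero or more 'a's followed by exactly one 'b'
Found 2 leading 'a's
Remaining: 'bc'
Remaining is not 'b' -> no match
Result: 0

0


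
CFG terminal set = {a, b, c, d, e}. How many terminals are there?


Terminal symbols: a, b, c, d, e
Counting each: a (#1), b (#2), c (#3), d (#4), e (#5)
Total = 5

5


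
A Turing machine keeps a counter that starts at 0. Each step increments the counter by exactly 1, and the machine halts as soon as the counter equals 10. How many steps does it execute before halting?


Counter starts at 0. Counting sequence:
  Step 1: counter = 1
  Step 2: counter = 2
  Step 3: counter = 3
  Step 4: counter = 4
  Step 5: counter = 5
  Step 6: counter = 6
  ...
  Step 10: counter = 10
Counter reached 10 -> halt
Total steps = 10

10


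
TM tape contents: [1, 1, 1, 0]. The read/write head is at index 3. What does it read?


Tape: [1, 1, 1, 0]
Positions: 0 1 2 3
Values:    1 1 1 0
Head at position 3
tape[3] = 0

0


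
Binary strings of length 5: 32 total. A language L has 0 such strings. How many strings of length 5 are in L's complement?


Alphabet: {0,1}
String length: 5
Total strings of length 5 = 2^5 = 32
Strings in L = 0
Complement = total - |L|
= 32 - 0
= 32

32


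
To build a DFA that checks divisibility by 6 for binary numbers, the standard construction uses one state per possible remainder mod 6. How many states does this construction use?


Divisibility by 6 is tracked via the remainder mod 6: 0, 1, ..., 5
The construction assigns one state to each remainder
Number of remainders = 6

6


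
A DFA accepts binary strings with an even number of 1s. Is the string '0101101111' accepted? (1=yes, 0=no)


DFA has 2 states: q_even (start, accept=yes) and q_odd
Processing string '0101101111' character by character:
  Position 0: read '0', 1-count=0 -> q_even (no change)
  Position 1: read '1', 1-count=1 -> q_odd
  Position 2: read '0', 1-count=1 -> q_odd (no change)
  Position 3: read '1', 1-count=2 -> q_even
  Position 4: read '1', 1-count=3 -> q_odd
  Position 5: read '0', 1-count=3 -> q_odd (no change)
  Position 6: read '1', 1-count=4 -> q_even
  Position 7: read '1', 1-count=5 -> q_odd
  Position 8: read '1', 1-count=6 -> q_even
  Position 9: read '1', 1-count=7 -> q_odd
Final state: q_odd, total 1s = 7 (odd); the DFA requires an even count -> reject

0


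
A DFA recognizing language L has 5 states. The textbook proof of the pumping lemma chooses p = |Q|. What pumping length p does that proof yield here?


Pumping lemma for regular languages (standard proof):
Take p = |Q|, the number of DFA states.
Any string of length >= |Q| passes through |Q|+1 states while reading its first |Q| symbols,
so by pigeonhole some state repeats, giving the loop that can be pumped.
Here |Q| = 5
Therefore the proof uses p = 5

5


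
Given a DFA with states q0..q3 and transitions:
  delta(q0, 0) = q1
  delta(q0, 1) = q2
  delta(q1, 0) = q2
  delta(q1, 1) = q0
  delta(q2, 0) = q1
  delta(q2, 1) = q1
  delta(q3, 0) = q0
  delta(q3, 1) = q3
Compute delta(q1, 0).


Looking up transition function:
delta(q1, 0) in the table
Row: q1, Column: 0
Result: q2

q2


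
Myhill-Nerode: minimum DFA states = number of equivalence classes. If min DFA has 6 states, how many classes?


Myhill-Nerode theorem:
Number of equivalence classes = number of states in minimal DFA
Minimal DFA states = 6
Therefore equivalence classes = 6

6


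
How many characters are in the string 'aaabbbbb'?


String: 'aaabbbbb'
Counting characters:
  'a' appears 3 time(s)
  'b' appears 5 time(s)
Total length = 3 + 5 = 8

8


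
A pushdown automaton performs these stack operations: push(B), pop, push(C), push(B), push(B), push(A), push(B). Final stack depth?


Tracing stack operations:
  push(B) -> stack = [B], depth=1
  pop -> removed B, stack = [], depth=0
  push(C) -> stack = [C], depth=1
  push(B) -> stack = [C,B], depth=2
  push(B) -> stack = [C,B,B], depth=3
  push(A) -> stack = [C,B,B,A], depth=4
  push(B) -> stack = [C,B,B,A,B], depth=5
Final depth = 5

5


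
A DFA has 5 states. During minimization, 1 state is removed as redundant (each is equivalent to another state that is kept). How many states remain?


Original DFA: 5 states
Redundant states removed: 1
Minimized states = original - removed
= 5 - 1
= 4

4


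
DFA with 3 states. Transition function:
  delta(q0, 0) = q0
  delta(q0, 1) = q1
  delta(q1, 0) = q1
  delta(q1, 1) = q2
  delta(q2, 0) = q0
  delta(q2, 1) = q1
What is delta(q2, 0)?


Looking up transition function:
delta(q2, 0) in the table
Row: q2, Column: 0
Result: q0

q0


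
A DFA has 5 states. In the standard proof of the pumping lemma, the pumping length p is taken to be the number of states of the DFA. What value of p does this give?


Pumping lemma for regular languages (standard proof):
Take p = |Q|, the number of DFA states.
Any string of length >= |Q| passes through |Q|+1 states while reading its first |Q| symbols,
so by pigeonhole some state repeats, giving the loop that can be pumped.
Here |Q| = 5
Therefore the proof uses p = 5

5


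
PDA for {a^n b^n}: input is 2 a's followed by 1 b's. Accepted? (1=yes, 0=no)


Language requires equal numbers of a's and b's
PDA pushes for each 'a', pops for each 'b'
Number of a's = 2
Number of b's = 1
2 != 1 -> Reject

0


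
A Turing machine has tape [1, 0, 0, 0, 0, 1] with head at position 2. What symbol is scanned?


Tape: [1, 0, 0, 0, 0, 1]
Positions: 0 1 2 3 4 5
Values:    1 0 0 0 0 1
Head at position 2
tape[2] = 0

0


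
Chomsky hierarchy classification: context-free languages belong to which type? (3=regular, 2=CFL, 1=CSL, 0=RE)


Chomsky hierarchy levels:
  Type 3: Regular (DFA/NFA/regex)
  Type 2: Context-free (PDA)
  Type 1: Context-sensitive
  Type 0: Recursively enumerable (TM)
'context-free' corresponds to Type 2

2


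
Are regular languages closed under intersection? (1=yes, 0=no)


Regular languages are closed under all standard operations:
- Union: Yes (product construction)
- Intersection: Yes (product construction)
- Complement: Yes (swap accept/reject)
- Concatenation: Yes (NFA construction)
Operation: intersection -> Closed

1


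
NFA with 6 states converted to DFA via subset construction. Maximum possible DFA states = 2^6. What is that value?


NFA has 6 states
Subset construction: each DFA state = subset of NFA states
Maximum subsets = 2^6
2^6 = 64

64


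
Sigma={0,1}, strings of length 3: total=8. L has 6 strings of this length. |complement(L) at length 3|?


Alphabet: {0,1}
String length: 3
Total strings of length 3 = 2^3 = 8
Strings in L = 6
Complement = total - |L|
= 8 - 6
= 2

2


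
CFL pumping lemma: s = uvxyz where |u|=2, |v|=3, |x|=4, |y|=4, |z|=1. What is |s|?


|s| = |u| + |v| + |x| + |y| + |z|
= 2 + 3 + 4 + 4 + 1
= 5 + 4 + 5
= 9 + 5
= 14

14


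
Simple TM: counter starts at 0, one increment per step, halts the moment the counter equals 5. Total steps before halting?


Counter starts at 0. Counting sequence:
  Step 1: counter = 1
  Step 2: counter = 2
  Step 3: counter = 3
  Step 4: counter = 4
  Step 5: counter = 5
Counter reached 5 -> halt
Total steps = 5

5


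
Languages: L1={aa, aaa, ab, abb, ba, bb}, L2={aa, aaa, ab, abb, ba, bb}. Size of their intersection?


L1 = {aa, aaa, ab, abb, ba, bb}
L2 = {aa, aaa, ab, abb, ba, bb}
Checking each string in L1 against L2:
  'aa': in L2? Yes
  'aaa': in L2? Yes
  'ab': in L2? Yes
  'abb': in L2? Yes
  'ba': in L2? Yes
  'bb': in L2? Yes
Intersection = {aa, aaa, ab, abb, ba, bb}
|L1 ∩ L2| = 6

6


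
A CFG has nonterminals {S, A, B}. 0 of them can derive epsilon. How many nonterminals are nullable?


Nonterminals: {S, A, B}
A nonterminal is nullable if it can derive epsilon
Counting nullable nonterminals: 0
Total nullable = 0

0


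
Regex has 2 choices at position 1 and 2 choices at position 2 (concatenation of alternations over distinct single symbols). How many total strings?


First group: 2 alternatives
Second group: 2 alternatives
Concatenation: each choice from group 1 pairs with each from group 2
Total = 2 x 2 = 4

4


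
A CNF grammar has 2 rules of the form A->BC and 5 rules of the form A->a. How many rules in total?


CNF allows two rule forms:
  A -> BC (binary): 2 rules
  A -> a (terminal): 5 rules
Total = 2 + 5 = 7

7


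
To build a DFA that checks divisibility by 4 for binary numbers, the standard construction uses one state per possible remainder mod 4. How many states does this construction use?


Divisibility by 4 is tracked via the remainder mod 4: 0, 1, ..., 3
The construction assigns one state to each remainder
Number of remainders = 4

4


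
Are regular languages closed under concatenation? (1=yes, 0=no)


Regular languages are closed under:
- Union (DFA product construction)
- Intersection (DFA product construction)
- Complement (swap accept/reject states)
- Concatenation (NFA construction)
- Kleene star (NFA construction)
concatenation is in this list
Therefore: closed

1


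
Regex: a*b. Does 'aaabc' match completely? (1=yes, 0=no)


Pattern: a*b
String: 'aaabc'
Pattern requires: zero or more 'a's followed by exactly one 'b'
Found 3 leading 'a's
Remaining: 'bc'
Remaining is not 'b' -> no match
Result: 0

0


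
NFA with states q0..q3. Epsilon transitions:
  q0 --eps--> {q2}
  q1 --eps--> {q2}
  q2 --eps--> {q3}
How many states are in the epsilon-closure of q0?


Starting from q0
Initialize closure = {q0}
Follow epsilon from q0 -> add q2
Follow epsilon from q2 -> add q3
Final closure: {q0, q2, q3}
Size = 3

3


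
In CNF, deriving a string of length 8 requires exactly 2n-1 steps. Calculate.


Chomsky Normal Form derivation:
String length n = 8
Each step either:
  - Splits a nonterminal into two (n-1 such steps)
  - Converts a nonterminal to terminal (n such steps)
Total = (n-1) + n = 2n - 1
= 2(8) - 1
= 16 - 1
= 15

15


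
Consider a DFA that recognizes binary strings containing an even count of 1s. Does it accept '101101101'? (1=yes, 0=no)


DFA has 2 states: q_even (start, accept=yes) and q_odd
Processing string '101101101' character by character:
  Position 0: read '1', 1-count=1 -> q_odd
  Position 1: read '0', 1-count=1 -> q_odd (no change)
  Position 2: read '1', 1-count=2 -> q_even
  Position 3: read '1', 1-count=3 -> q_odd
  Position 4: read '0', 1-count=3 -> q_odd (no change)
  Position 5: read '1', 1-count=4 -> q_even
  Position 6: read '1', 1-count=5 -> q_odd
  Position 7: read '0', 1-count=5 -> q_odd (no change)
  Position 8: read '1', 1-count=6 -> q_even
Final state: q_even, total 1s = 6 (even); the DFA requires an even count -> accept

1


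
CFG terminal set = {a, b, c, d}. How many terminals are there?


Terminal symbols: a, b, c, d
Counting each: a (#1), b (#2), c (#3), d (#4)
Total = 4

4


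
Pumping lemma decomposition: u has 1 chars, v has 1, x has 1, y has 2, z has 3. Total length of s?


|s| = |u| + |v| + |x| + |y| + |z|
= 1 + 1 + 1 + 2 + 3
= 2 + 1 + 5
= 3 + 5
= 8

8


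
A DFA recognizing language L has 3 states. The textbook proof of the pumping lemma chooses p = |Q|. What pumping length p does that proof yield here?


Pumping lemma for regular languages (standard proof):
Take p = |Q|, the number of DFA states.
Any string of length >= |Q| passes through |Q|+1 states while reading its first |Q| symbols,
so by pigeonhole some state repeats, giving the loop that can be pumped.
Here |Q| = 3
Therefore the proof uses p = 3

3


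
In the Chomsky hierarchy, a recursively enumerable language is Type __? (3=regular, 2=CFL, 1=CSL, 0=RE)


Chomsky hierarchy levels:
  Type 3: Regular (DFA/NFA/regex)
  Type 2: Context-free (PDA)
  Type 1: Context-sensitive
  Type 0: Recursively enumerable (TM)
'recursively enumerable' corresponds to Type 0

0


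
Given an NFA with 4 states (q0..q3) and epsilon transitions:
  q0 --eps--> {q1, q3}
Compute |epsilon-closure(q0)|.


Starting from q0
Initialize closure = {q0}
Follow epsilon from q0 -> add q1
Follow epsilon from q0 -> add q3
Final closure: {q0, q1, q3}
Size = 3

3


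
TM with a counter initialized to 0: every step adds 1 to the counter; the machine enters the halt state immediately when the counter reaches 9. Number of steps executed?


Counter starts at 0. Counting sequence:
  Step 1: counter = 1
  Step 2: counter = 2
  Step 3: counter = 3
  Step 4: counter = 4
  Step 5: counter = 5
  Step 6: counter = 6
  ...
  Step 9: counter = 9
Counter reached 9 -> halt
Total steps = 9

9


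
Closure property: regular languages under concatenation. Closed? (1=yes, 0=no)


Regular languages are closed under:
- Union (DFA product construction)
- Intersection (DFA product construction)
- Complement (swap accept/reject states)
- Concatenation (NFA construction)
- Kleene star (NFA construction)
concatenation is in this list
Therefore: closed

1


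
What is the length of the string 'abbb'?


String: 'abbb'
Counting characters:
  'a' appears 1 time(s)
  'b' appears 3 time(s)
Total length = 1 + 3 = 4

4


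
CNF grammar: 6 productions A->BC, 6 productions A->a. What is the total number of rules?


CNF allows two rule forms:
  A -> BC (binary): 6 rules
  A -> a (terminal): 6 rules
Total = 6 + 6 = 12

12


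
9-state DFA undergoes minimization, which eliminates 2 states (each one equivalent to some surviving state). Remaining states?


Original DFA: 9 states
Redundant states removed: 2
Minimized states = original - removed
= 9 - 2
= 7

7


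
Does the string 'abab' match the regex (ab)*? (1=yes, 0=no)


Pattern: (ab)*
String: 'abab'
Pattern requires: zero or more repetitions of 'ab'
Pairs: ['ab', 'ab']
All pairs are 'ab'? Yes
Result: 1

1


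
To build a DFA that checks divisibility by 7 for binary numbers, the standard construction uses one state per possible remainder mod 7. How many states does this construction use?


Divisibility by 7 is tracked via the remainder mod 7: 0, 1, ..., 6
The construction assigns one state to each remainder
Number of remainders = 7

7


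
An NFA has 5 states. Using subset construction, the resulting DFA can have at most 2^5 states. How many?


NFA has 5 states
Subset construction: each DFA state = subset of NFA states
Maximum subsets = 2^5
2^5 = 32

32


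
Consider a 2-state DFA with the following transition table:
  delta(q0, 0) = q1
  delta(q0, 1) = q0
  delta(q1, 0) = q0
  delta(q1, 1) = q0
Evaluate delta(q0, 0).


Looking up transition function:
delta(q0, 0) in the table
Row: q0, Column: 0
Result: q1

q1


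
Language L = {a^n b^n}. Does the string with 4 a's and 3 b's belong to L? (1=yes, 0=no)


Language requires equal numbers of a's and b's
PDA pushes for each 'a', pops for each 'b'
Number of a's = 4
Number of b's = 3
4 != 3 -> Reject

0


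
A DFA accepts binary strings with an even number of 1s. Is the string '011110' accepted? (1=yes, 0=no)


DFA has 2 states: q_even (start, accept=yes) and q_odd
Processing string '011110' character by character:
  Position 0: read '0', 1-count=0 -> q_even (no change)
  Position 1: read '1', 1-count=1 -> q_odd
  Position 2: read '1', 1-count=2 -> q_even
  Position 3: read '1', 1-count=3 -> q_odd
  Position 4: read '1', 1-count=4 -> q_even
  Position 5: read '0', 1-count=4 -> q_even (no change)
Final state: q_even, total 1s = 4 (even); the DFA requires an even count -> accept

1


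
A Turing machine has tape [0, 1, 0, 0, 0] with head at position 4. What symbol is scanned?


Tape: [0, 1, 0, 0, 0]
Positions: 0 1 2 3 4
Values:    0 1 0 0 0
Head at position 4
tape[4] = 0

0


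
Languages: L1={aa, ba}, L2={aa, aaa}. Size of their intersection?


L1 = {aa, ba}
L2 = {aa, aaa}
Checking each string in L1 against L2:
  'aa': in L2? Yes
  'ba': in L2? No
Intersection = {aa}
|L1 ∩ L2| = 1

1


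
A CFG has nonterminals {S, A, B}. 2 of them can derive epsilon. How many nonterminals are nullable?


Nonterminals: {S, A, B}
A nonterminal is nullable if it can derive epsilon
Counting nullable nonterminals: 2
Total nullable = 2

2


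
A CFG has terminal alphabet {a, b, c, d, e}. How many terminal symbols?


Terminal symbols: a, b, c, d, e
Counting each: a (#1), b (#2), c (#3), d (#4), e (#5)
Total = 5

5


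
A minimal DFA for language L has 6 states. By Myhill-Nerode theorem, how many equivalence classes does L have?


Myhill-Nerode theorem:
Number of equivalence classes = number of states in minimal DFA
Minimal DFA states = 6
Therefore equivalence classes = 6

6


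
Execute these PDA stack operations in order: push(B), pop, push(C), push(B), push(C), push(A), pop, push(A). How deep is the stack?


Tracing stack operations:
  push(B) -> stack = [B], depth=1
  pop -> removed B, stack = [], depth=0
  push(C) -> stack = [C], depth=1
  push(B) -> stack = [C,B], depth=2
  push(C) -> stack = [C,B,C], depth=3
  push(A) -> stack = [C,B,C,A], depth=4
  pop -> removed A, stack = [C,B,C], depth=3
  push(A) -> stack = [C,B,C,A], depth=4
Final depth = 4

4


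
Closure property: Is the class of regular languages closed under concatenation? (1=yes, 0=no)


Regular languages are closed under all standard operations:
- Union: Yes (product construction)
- Intersection: Yes (product construction)
- Complement: Yes (swap accept/reject)
- Concatenation: Yes (NFA construction)
Operation: concatenation -> Closed

1


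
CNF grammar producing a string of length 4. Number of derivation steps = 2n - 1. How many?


Chomsky Normal Form derivation:
String length n = 4
Each step either:
  - Splits a nonterminal into two (n-1 such steps)
  - Converts a nonterminal to terminal (n such steps)
Total = (n-1) + n = 2n - 1
= 2(4) - 1
= 8 - 1
= 7

7


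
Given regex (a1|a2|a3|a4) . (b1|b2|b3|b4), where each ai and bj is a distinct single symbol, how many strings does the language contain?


First group: 4 alternatives
Second group: 4 alternatives
Concatenation: each choice from group 1 pairs with each from group 2
Total = 4 x 4 = 16

16


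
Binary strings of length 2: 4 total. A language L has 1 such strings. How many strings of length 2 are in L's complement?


Alphabet: {0,1}
String length: 2
Total strings of length 2 = 2^2 = 4
Strings in L = 1
Complement = total - |L|
= 4 - 1
= 3

3


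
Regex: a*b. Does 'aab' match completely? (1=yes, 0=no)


Pattern: a*b
String: 'aab'
Pattern requires: zero or more 'a's followed by exactly one 'b'
Found 2 leading 'a's
Remaining: 'b'
Remaining is exactly 'b' -> match
Result: 1

1


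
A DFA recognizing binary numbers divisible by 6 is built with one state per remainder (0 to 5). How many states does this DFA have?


Divisibility by 6 is tracked via the remainder mod 6: 0, 1, ..., 5
The construction assigns one state to each remainder
Number of remainders = 6

6


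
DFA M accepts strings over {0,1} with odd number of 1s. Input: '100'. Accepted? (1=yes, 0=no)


DFA has 2 states: q_even (start, accept=no) and q_odd
Processing string '100' character by character:
  Position 0: read '1', 1-count=1 -> q_odd
  Position 1: read '0', 1-count=1 -> q_odd (no change)
  Position 2: read '0', 1-count=1 -> q_odd (no change)
Final state: q_odd, total 1s = 1 (odd); the DFA requires an odd count -> accept

1


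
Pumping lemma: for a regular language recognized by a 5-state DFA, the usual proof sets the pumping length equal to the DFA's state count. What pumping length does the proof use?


Pumping lemma for regular languages (standard proof):
Take p = |Q|, the number of DFA states.
Any string of length >= |Q| passes through |Q|+1 states while reading its first |Q| symbols,
so by pigeonhole some state repeats, giving the loop that can be pumped.
Here |Q| = 5
Therefore the proof uses p = 5

5


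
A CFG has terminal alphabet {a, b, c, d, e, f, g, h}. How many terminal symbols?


Terminal symbols: a, b, c, d, e, f, g, h
Counting each: a (#1), b (#2), c (#3), d (#4), e (#5), f (#6), g (#7), h (#8)
Total = 8

8


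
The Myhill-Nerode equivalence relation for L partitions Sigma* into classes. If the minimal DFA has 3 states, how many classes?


Myhill-Nerode theorem:
Number of equivalence classes = number of states in minimal DFA
Minimal DFA states = 3
Therefore equivalence classes = 3

3


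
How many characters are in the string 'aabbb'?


String: 'aabbb'
Counting characters:
  'a' appears 2 time(s)
  'b' appears 3 time(s)
Total length = 2 + 3 = 5

5


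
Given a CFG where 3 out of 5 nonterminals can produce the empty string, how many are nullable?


Nonterminals: {S, A, B, C, D}
A nonterminal is nullable if it can derive epsilon
Counting nullable nonterminals: 3
Total nullable = 3

3


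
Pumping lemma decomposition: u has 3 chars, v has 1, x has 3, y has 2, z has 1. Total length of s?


|s| = |u| + |v| + |x| + |y| + |z|
= 3 + 1 + 3 + 2 + 1
= 4 + 3 + 3
= 7 + 3
= 10

10


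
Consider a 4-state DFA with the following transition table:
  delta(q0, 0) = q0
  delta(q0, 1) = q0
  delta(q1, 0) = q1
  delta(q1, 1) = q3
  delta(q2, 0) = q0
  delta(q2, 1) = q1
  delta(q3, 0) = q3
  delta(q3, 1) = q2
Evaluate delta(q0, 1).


Looking up transition function:
delta(q0, 1) in the table
Row: q0, Column: 1
Result: q0

q0


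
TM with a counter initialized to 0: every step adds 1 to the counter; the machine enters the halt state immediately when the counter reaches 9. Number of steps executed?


Counter starts at 0. Counting sequence:
  Step 1: counter = 1
  Step 2: counter = 2
  Step 3: counter = 3
  Step 4: counter = 4
  Step 5: counter = 5
  Step 6: counter = 6
  ...
  Step 9: counter = 9
Counter reached 9 -> halt
Total steps = 9

9


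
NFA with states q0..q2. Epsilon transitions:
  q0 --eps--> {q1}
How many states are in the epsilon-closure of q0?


Starting from q0
Initialize closure = {q0}
Follow epsilon from q0 -> add q1
Final closure: {q0, q1}
Size = 2

2


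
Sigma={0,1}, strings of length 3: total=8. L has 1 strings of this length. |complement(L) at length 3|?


Alphabet: {0,1}
String length: 3
Total strings of length 3 = 2^3 = 8
Strings in L = 1
Complement = total - |L|
= 8 - 1
= 7

7


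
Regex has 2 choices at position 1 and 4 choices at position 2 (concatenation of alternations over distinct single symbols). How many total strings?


First group: 2 alternatives
Second group: 4 alternatives
Concatenation: each choice from group 1 pairs with each from group 2
Total = 2 x 4 = 8

8


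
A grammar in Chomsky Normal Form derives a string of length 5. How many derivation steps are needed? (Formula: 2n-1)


Chomsky Normal Form derivation:
String length n = 5
Each step either:
  - Splits a nonterminal into two (n-1 such steps)
  - Converts a nonterminal to terminal (n such steps)
Total = (n-1) + n = 2n - 1
= 2(5) - 1
= 10 - 1
= 9

9


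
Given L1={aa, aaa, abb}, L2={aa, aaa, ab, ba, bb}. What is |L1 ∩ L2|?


L1 = {aa, aaa, abb}
L2 = {aa, aaa, ab, ba, bb}
Checking each string in L1 against L2:
  'aa': in L2? Yes
  'aaa': in L2? Yes
  'abb': in L2? No
Intersection = {aa, aaa}
|L1 ∩ L2| = 2

2


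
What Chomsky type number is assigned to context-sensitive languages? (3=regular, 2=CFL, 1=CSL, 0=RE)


Chomsky hierarchy levels:
  Type 3: Regular (DFA/NFA/regex)
  Type 2: Context-free (PDA)
  Type 1: Context-sensitive
  Type 0: Recursively enumerable (TM)
'context-sensitive' corresponds to Type 1

1


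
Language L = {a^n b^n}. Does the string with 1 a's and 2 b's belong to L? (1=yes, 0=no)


Language requires equal numbers of a's and b's
PDA pushes for each 'a', pops for each 'b'
Number of a's = 1
Number of b's = 2
1 != 2 -> Reject

0


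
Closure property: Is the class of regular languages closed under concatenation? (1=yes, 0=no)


Regular languages are closed under all standard operations:
- Union: Yes (product construction)
- Intersection: Yes (product construction)
- Complement: Yes (swap accept/reject)
- Concatenation: Yes (NFA construction)
Operation: concatenation -> Closed

1


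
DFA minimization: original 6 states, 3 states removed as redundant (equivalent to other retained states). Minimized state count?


Original DFA: 6 states
Redundant states removed: 3
Minimized states = original - removed
= 6 - 3
= 3

3


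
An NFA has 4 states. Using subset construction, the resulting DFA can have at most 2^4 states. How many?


NFA has 4 states
Subset construction: each DFA state = subset of NFA states
Maximum subsets = 2^4
2^4 = 16

16


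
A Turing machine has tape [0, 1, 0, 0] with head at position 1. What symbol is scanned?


Tape: [0, 1, 0, 0]
Positions: 0 1 2 3
Values:    0 1 0 0
Head at position 1
tape[1] = 1

1


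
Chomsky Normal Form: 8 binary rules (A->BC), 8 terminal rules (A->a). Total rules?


CNF allows two rule forms:
  A -> BC (binary): 8 rules
  A -> a (terminal): 8 rules
Total = 8 + 8 = 16

16


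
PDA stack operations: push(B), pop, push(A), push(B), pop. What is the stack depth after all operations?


Tracing stack operations:
  push(B) -> stack = [B], depth=1
  pop -> removed B, stack = [], depth=0
  push(A) -> stack = [A], depth=1
  push(B) -> stack = [A,B], depth=2
  pop -> removed B, stack = [A], depth=1
Final depth = 1

1


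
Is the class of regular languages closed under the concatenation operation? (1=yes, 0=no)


Regular languages are closed under:
- Union (DFA product construction)
- Intersection (DFA product construction)
- Complement (swap accept/reject states)
- Concatenation (NFA construction)
- Kleene star (NFA construction)
concatenation is in this list
Therefore: closed

1


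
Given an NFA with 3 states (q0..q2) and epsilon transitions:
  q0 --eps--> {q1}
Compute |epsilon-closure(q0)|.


Starting from q0
Initialize closure = {q0}
Follow epsilon from q0 -> add q1
Final closure: {q0, q1}
Size = 2

2


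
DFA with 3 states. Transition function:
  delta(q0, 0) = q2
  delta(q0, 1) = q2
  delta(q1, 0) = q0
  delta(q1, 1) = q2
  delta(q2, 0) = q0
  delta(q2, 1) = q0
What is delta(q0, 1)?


Looking up transition function:
delta(q0, 1) in the table
Row: q0, Column: 1
Result: q2

q2


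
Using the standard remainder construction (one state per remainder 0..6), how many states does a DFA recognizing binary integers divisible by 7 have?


Divisibility by 7 is tracked via the remainder mod 7: 0, 1, ..., 6
The construction assigns one state to each remainder
Number of remainders = 7

7


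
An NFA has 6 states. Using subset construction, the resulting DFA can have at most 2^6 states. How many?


NFA has 6 states
Subset construction: each DFA state = subset of NFA states
Maximum subsets = 2^6
2^6 = 64

64


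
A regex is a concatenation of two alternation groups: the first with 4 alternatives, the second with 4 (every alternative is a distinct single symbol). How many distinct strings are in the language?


First group: 4 alternatives
Second group: 4 alternatives
Concatenation: each choice from group 1 pairs with each from group 2
Total = 4 x 4 = 16

16


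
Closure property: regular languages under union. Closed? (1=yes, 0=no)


Regular languages are closed under:
- Union (DFA product construction)
- Intersection (DFA product construction)
- Complement (swap accept/reject states)
- Concatenation (NFA construction)
- Kleene star (NFA construction)
union is in this list
Therefore: closed

1


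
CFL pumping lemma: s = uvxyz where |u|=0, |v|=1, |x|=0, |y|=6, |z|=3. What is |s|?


|s| = |u| + |v| + |x| + |y| + |z|
= 0 + 1 + 0 + 6 + 3
= 1 + 0 + 9
= 1 + 9
= 10

10


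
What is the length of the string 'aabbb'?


String: 'aabbb'
Counting characters:
  'a' appears 2 time(s)
  'b' appears 3 time(s)
Total length = 2 + 3 = 5

5


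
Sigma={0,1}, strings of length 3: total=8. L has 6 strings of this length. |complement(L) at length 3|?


Alphabet: {0,1}
String length: 3
Total strings of length 3 = 2^3 = 8
Strings in L = 6
Complement = total - |L|
= 8 - 6
= 2

2


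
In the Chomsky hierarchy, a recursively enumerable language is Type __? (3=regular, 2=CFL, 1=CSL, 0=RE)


Chomsky hierarchy levels:
  Type 3: Regular (DFA/NFA/regex)
  Type 2: Context-free (PDA)
  Type 1: Context-sensitive
  Type 0: Recursively enumerable (TM)
'recursively enumerable' corresponds to Type 0

0


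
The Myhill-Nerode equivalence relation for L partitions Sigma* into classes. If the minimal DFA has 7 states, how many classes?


Myhill-Nerode theorem:
Number of equivalence classes = number of states in minimal DFA
Minimal DFA states = 7
Therefore equivalence classes = 7

7


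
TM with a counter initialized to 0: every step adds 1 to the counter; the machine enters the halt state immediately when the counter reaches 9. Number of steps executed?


Counter starts at 0. Counting sequence:
  Step 1: counter = 1
  Step 2: counter = 2
  Step 3: counter = 3
  Step 4: counter = 4
  Step 5: counter = 5
  Step 6: counter = 6
  ...
  Step 9: counter = 9
Counter reached 9 -> halt
Total steps = 9

9
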